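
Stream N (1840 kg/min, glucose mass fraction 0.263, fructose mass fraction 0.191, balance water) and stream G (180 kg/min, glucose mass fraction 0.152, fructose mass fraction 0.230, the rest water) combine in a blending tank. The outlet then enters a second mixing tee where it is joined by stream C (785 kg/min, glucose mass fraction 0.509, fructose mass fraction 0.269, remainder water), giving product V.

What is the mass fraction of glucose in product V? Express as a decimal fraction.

Overall, product flow = 2805 kg/min.
glucose in = 1840×0.263 + 180×0.152 + 785×0.509 = 910.85 kg/min.
glucose fraction in V = 0.325.

0.325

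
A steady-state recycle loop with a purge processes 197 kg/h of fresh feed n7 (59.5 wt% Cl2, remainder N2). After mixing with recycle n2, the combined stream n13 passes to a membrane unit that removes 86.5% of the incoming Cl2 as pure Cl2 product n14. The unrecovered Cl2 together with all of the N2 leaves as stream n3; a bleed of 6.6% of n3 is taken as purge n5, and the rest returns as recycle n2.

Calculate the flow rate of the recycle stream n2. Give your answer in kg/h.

1146 kg/h

N2 enters only via n7 and leaves only via the purge: 197×0.405 = 0.066×(N2 in n3), and the membrane unit passes all N2, so N2 in n13 = N2 in n3 = 1208.9 kg/h.
Cl2 in n13: m_A = 197×0.595 + (1−0.066)·(1−0.865)·m_A, so m_A = 117.21/0.8739 = 134.13 kg/h.
n3 = (1−0.865)×134.13 + 1208.9 = 1227 kg/h.
Recycle n2 = (1−0.066)×1227 = 1146 kg/h.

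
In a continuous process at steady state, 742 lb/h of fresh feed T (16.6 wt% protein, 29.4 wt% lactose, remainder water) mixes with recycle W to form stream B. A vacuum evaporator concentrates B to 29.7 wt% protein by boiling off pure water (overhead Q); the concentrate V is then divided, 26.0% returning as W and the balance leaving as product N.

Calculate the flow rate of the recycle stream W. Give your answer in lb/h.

145.7 lb/h

Overall protein balance (none leaves overhead): protein in fresh feed = protein in product, i.e. 742×0.166 = (1−0.260)·V·0.297.
V = 123.17/(0.297×0.740) = 560.43 lb/h.
Recycle W = 0.260×560.43 = 145.71 lb/h.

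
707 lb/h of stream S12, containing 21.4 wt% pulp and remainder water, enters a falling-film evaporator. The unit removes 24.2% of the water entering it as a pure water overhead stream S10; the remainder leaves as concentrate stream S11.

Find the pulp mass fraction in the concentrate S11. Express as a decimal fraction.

0.2643

pulp is not removed: 707×0.214 = 151.3 lb/h of pulp enters S11.
water entering = 707×0.786 = 555.7 lb/h; overhead removed = 0.242×555.7 = 134.48 lb/h.
Concentrate = 707 − 134.48 = 572.52 lb/h.
Mass fraction = 151.3/572.52 = 0.2643.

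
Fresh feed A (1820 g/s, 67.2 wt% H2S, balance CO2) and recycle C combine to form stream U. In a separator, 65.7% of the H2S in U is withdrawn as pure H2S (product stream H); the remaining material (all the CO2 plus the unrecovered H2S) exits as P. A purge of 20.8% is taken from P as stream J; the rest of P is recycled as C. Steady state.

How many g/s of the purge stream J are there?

716.8 g/s

CO2 enters only via A and leaves only via the purge: 1820×0.328 = 0.208×(CO2 in P), and the separator passes all CO2, so CO2 in U = CO2 in P = 2870 g/s.
H2S in U: m_A = 1820×0.672 + (1−0.208)·(1−0.657)·m_A, so m_A = 1223/0.7283 = 1679.2 g/s.
P = (1−0.657)×1679.2 + 2870 = 3446 g/s.
Purge J = 0.208×3446 = 716.76 g/s.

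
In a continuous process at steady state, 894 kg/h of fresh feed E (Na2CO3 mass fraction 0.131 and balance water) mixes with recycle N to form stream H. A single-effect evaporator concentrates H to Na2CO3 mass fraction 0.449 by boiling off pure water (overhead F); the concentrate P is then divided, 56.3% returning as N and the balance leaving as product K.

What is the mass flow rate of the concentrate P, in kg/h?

Overall Na2CO3 balance (none leaves overhead): Na2CO3 in fresh feed = Na2CO3 in product, i.e. 894×0.131 = (1−0.563)·P·0.449.
P = 117.11/(0.449×0.437) = 596.87 kg/h.

596.9 kg/h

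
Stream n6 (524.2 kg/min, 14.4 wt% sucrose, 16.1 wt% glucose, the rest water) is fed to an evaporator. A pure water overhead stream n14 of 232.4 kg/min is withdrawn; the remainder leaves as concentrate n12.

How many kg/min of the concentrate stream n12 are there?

291.8 kg/min

Concentrate = 524.2 − 232.4 = 291.8 kg/min.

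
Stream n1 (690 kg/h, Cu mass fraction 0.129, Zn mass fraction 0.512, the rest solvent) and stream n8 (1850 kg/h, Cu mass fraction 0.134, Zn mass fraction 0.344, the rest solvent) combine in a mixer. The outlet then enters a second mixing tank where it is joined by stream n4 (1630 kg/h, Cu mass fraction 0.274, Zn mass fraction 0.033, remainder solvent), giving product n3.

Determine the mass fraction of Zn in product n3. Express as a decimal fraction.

Overall, product flow = 4170 kg/h.
Zn in = 690×0.512 + 1850×0.344 + 1630×0.033 = 1043.5 kg/h.
Zn fraction in n3 = 0.250.

0.250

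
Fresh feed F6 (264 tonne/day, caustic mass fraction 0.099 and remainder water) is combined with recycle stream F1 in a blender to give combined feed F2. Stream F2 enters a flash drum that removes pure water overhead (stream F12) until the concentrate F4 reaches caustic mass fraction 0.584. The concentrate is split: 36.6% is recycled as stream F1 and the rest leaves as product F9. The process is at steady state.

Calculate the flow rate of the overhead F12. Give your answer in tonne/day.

Overall caustic balance (none leaves overhead): caustic in fresh feed = caustic in product, i.e. 264×0.099 = (1−0.366)·F4·0.584.
F4 = 26.136/(0.584×0.634) = 70.589 tonne/day.
Recycle F1 = 0.366×70.589 = 25.836 tonne/day.
Combined feed F2 = 264 + 25.836 = 289.84 tonne/day.
Overhead F12 = F2 − F4 = 289.84 − 70.589 = 219.25 tonne/day.

219.2 tonne/day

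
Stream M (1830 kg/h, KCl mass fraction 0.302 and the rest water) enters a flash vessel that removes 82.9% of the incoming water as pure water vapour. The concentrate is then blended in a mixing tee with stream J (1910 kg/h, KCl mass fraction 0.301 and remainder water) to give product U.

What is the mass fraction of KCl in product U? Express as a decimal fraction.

0.421

Vapour removed = 0.829×0.698×1830 = 1058.9 kg/h; concentrate = 771.09 kg/h.
KCl reaching the mixer = 552.66 (from concentrate) + 1910×0.301 = 1127.6 kg/h.
Product flow = 771.09 + 1910 = 2681.1 kg/h; KCl fraction = 0.421.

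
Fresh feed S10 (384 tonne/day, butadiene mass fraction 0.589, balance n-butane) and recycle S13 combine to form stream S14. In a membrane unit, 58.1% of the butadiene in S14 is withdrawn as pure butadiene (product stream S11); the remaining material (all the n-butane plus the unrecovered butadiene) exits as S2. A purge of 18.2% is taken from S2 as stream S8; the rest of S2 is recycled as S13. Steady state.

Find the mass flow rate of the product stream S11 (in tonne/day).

199.9 tonne/day

butadiene in S14: m_A = 384×0.589 + (1−0.182)·(1−0.581)·m_A, so m_A = 226.18/0.6573 = 344.12 tonne/day.
Product S11 = 0.581×344.12 = 199.93 tonne/day.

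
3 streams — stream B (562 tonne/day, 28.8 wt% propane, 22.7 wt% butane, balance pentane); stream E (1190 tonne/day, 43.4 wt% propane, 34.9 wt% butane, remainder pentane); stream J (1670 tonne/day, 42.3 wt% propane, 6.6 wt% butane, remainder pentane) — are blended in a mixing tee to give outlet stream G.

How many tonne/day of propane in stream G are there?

1385 tonne/day

propane out = propane in = 562×0.288 + 1190×0.434 + 1670×0.423 = 1384.7 tonne/day.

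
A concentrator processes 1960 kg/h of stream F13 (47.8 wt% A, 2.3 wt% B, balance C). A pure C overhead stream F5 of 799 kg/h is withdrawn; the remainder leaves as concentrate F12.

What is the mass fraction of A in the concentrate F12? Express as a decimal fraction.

0.807

A is not removed: 1960×0.478 = 936.88 kg/h of A enters F12.
Concentrate = 1960 − 799 = 1161 kg/h.
Mass fraction = 936.88/1161 = 0.807.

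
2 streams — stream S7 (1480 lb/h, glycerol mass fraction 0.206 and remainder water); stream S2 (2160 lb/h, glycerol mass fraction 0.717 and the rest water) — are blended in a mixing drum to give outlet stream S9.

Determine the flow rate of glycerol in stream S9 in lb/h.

glycerol out = glycerol in = 1480×0.206 + 2160×0.717 = 1853.6 lb/h.

1854 lb/h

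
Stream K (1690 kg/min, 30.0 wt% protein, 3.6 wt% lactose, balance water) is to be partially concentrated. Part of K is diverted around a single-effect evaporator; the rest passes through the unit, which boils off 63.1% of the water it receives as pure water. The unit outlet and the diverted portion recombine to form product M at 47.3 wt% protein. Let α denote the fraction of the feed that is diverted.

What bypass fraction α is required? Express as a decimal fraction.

0.127

All 1690×0.300 = 507 kg/min of protein reaches M, so M = 507/0.473 = 1071.9 kg/min and vapour = 618.12 kg/min.
The evaporator receives (1−α)·1690 of feed at 0.664 water and removes 0.631 of that water:
0.631×0.664×(1−α)×1690 = 618.12
(1−α) = 618.12/708.08 = 0.8729;  α = 0.1271.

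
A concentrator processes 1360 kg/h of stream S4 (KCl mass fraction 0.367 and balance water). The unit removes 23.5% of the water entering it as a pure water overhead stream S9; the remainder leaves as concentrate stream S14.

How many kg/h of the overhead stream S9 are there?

202.3 kg/h

water entering = 1360×0.633 = 860.88 kg/h; overhead removed = 0.235×860.88 = 202.31 kg/h.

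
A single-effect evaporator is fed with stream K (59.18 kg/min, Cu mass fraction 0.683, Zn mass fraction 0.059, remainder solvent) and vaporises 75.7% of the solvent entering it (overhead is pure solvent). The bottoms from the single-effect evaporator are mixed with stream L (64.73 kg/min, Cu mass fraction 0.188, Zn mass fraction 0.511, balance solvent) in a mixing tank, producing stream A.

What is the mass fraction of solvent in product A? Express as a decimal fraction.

Vapour removed = 0.757×0.258×59.18 = 11.558 kg/min; concentrate = 47.622 kg/min.
solvent reaching the mixer = 3.7102 (from concentrate) + 64.73×0.301 = 23.194 kg/min.
Product flow = 47.622 + 64.73 = 112.35 kg/min; solvent fraction = 0.206.

0.206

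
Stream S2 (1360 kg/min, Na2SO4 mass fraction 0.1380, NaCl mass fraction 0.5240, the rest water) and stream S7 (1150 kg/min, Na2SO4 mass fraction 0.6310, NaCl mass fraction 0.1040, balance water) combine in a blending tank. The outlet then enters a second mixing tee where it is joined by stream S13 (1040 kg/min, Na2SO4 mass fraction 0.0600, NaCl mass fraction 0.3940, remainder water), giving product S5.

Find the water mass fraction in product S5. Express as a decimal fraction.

Overall, product flow = 3550 kg/min.
water in = 1360×0.338 + 1150×0.265 + 1040×0.546 = 1332.3 kg/min.
water fraction in S5 = 0.3753.

0.3753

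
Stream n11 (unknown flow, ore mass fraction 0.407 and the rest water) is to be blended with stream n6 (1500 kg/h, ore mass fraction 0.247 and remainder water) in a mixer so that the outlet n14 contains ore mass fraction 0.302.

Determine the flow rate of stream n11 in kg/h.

785.7 kg/h

Let n11 be the unknown flow. Total out = 1500 + n11.
ore balance: 370.5 + 0.407·n11 = 0.302·(1500 + n11)
(0.407 − 0.302)·n11 = 0.302×1500 − 370.5 = 82.5
n11 = 82.5 / 0.105 = 785.71 kg/h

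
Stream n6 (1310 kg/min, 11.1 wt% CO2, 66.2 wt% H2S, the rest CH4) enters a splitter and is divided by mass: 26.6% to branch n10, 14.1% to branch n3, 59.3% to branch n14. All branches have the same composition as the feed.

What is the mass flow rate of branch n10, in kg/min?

Branch n10 flow = 0.266×1310 = 348.46 kg/min.

348.5 kg/min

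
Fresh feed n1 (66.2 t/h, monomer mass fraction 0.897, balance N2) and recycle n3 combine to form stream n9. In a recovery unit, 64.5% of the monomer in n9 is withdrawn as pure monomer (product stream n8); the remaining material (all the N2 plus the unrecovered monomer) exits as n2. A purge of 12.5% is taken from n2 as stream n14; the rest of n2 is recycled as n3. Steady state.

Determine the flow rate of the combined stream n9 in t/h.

140.7 t/h

N2 enters only via n1 and leaves only via the purge: 66.2×0.103 = 0.125×(N2 in n2), and the recovery unit passes all N2, so N2 in n9 = N2 in n2 = 54.549 t/h.
monomer in n9: m_A = 66.2×0.897 + (1−0.125)·(1−0.645)·m_A, so m_A = 59.381/0.6894 = 86.138 t/h.
n9 = 86.138 + 54.549 = 140.69 t/h.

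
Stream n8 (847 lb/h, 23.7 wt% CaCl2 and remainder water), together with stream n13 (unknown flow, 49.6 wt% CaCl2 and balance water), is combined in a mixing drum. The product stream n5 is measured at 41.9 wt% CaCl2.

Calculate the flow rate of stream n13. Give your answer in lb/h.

2002 lb/h

Let n13 be the unknown flow. Total out = 847 + n13.
CaCl2 balance: 200.74 + 0.496·n13 = 0.419·(847 + n13)
(0.496 − 0.419)·n13 = 0.419×847 − 200.74 = 154.15
n13 = 154.15 / 0.077 = 2002 lb/h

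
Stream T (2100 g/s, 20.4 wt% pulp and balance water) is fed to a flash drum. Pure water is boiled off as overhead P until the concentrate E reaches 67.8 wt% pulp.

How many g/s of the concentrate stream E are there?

pulp is conserved: 2100×0.204 = 428.4 g/s all reports to the concentrate.
Concentrate = 428.4/(target fraction) = 631.86 g/s.

631.9 g/s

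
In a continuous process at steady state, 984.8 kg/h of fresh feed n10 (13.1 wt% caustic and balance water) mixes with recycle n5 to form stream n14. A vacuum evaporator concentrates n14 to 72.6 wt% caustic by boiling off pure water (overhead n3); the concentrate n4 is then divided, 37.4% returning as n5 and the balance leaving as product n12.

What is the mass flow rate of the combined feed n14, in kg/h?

Overall caustic balance (none leaves overhead): caustic in fresh feed = caustic in product, i.e. 984.8×0.131 = (1−0.374)·n4·0.726.
n4 = 129.01/(0.726×0.626) = 283.86 kg/h.
Recycle n5 = 0.374×283.86 = 106.16 kg/h.
Combined feed n14 = 984.8 + 106.16 = 1091 kg/h.

1091 kg/h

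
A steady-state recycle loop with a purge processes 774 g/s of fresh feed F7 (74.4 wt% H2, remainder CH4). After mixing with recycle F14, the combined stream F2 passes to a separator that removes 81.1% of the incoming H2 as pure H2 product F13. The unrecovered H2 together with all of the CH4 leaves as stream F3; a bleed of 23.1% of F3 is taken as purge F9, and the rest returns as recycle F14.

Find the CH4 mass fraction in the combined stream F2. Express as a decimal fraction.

0.5601

CH4 enters only via F7 and leaves only via the purge: 774×0.256 = 0.231×(CH4 in F3), and the separator passes all CH4, so CH4 in F2 = CH4 in F3 = 857.77 g/s.
H2 in F2: m_A = 774×0.744 + (1−0.231)·(1−0.811)·m_A, so m_A = 575.86/0.8547 = 673.78 g/s.
F2 = 673.78 + 857.77 = 1531.6 g/s.
CH4 fraction in F2 = 857.77/1531.6 = 0.5601.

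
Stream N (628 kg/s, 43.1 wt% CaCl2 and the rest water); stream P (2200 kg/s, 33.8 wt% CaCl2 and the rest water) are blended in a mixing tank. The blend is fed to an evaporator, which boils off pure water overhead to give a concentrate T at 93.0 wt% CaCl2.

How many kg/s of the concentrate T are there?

CaCl2 entering = 628×0.431 + 2200×0.338 = 1014.3 kg/s.
All CaCl2 reports to T, so T = 1014.3/0.930 = 1090.6 kg/s.

1091 kg/s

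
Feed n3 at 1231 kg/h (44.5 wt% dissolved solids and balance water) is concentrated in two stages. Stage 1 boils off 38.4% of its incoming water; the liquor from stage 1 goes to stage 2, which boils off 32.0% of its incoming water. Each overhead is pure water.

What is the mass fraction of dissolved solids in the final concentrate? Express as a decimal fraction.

0.657

water in feed = 1231×0.555 = 683.21 kg/h.
After stage 1: water left = (1−0.384)×683.21 = 420.85; stream total = 968.65 kg/h.
After stage 2: water left = (1−0.320)×420.85 = 286.18; final concentrate = 833.98 kg/h.
dissolved solids fraction = 547.79/833.98 = 0.657.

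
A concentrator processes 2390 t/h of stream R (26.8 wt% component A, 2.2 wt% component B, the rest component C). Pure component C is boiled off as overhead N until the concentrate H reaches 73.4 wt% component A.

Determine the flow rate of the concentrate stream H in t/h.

component A is conserved: 2390×0.268 = 640.52 t/h all reports to the concentrate.
Concentrate = 640.52/(target fraction) = 872.64 t/h.

872.6 t/h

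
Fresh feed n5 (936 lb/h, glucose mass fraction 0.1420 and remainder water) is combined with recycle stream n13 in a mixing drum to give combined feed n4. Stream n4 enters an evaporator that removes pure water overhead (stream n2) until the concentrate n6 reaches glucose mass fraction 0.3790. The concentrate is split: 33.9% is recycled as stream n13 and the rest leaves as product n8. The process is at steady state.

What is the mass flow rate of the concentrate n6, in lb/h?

530.5 lb/h

Overall glucose balance (none leaves overhead): glucose in fresh feed = glucose in product, i.e. 936×0.142 = (1−0.339)·n6·0.379.
n6 = 132.91/(0.379×0.661) = 530.55 lb/h.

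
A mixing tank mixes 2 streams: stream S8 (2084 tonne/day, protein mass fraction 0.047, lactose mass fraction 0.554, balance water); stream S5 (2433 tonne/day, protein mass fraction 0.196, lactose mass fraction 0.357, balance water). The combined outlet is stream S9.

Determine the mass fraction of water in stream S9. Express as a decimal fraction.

Total flow out = 2084 + 2433 = 4517 tonne/day.
water in = 2084×0.399 + 2433×0.447 = 1919.1 tonne/day.
water mass fraction in S9 = 1919.1/4517 = 0.425.

0.425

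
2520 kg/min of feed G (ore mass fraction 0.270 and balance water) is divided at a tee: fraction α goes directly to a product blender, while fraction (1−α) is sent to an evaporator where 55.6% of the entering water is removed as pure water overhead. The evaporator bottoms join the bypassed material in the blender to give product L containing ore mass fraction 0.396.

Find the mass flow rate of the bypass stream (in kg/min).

544.5 kg/min

All 2520×0.270 = 680.4 kg/min of ore reaches L, so L = 680.4/0.396 = 1718.2 kg/min and vapour = 801.82 kg/min.
The evaporator receives (1−α)·2520 of feed at 0.730 water and removes 0.556 of that water:
0.556×0.730×(1−α)×2520 = 801.82
(1−α) = 801.82/1022.8 = 0.7839;  α = 0.2161.
Bypass flow = 0.2161×2520 = 544.49 kg/min.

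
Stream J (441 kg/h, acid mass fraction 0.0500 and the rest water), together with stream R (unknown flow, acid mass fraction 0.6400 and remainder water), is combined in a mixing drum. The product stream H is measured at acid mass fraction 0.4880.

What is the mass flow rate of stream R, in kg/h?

Let R be the unknown flow. Total out = 441 + R.
acid balance: 22.05 + 0.640·R = 0.488·(441 + R)
(0.640 − 0.488)·R = 0.488×441 − 22.05 = 193.16
R = 193.16 / 0.152 = 1270.8 kg/h

1271 kg/h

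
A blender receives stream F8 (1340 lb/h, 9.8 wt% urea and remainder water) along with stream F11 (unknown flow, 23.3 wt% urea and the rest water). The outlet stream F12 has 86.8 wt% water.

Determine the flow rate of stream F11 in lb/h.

451.1 lb/h

Let F11 be the unknown flow. Total out = 1340 + F11.
water balance: 1208.7 + 0.767·F11 = 0.868·(1340 + F11)
(0.767 − 0.868)·F11 = 0.868×1340 − 1208.7 = -45.56
F11 = -45.56 / -0.101 = 451.09 lb/h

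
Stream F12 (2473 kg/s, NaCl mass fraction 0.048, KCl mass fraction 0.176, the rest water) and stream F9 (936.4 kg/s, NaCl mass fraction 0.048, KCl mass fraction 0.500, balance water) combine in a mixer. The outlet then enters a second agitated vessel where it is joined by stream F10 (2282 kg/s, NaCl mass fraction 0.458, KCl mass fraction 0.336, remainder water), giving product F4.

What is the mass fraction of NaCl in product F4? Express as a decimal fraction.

0.212

Overall, product flow = 5691.4 kg/s.
NaCl in = 2473×0.048 + 936.4×0.048 + 2282×0.458 = 1208.8 kg/s.
NaCl fraction in F4 = 0.212.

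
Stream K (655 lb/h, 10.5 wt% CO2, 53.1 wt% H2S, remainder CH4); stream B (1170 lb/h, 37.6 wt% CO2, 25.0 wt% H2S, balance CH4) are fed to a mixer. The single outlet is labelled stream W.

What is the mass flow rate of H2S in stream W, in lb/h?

H2S out = H2S in = 655×0.531 + 1170×0.250 = 640.31 lb/h.

640.3 lb/h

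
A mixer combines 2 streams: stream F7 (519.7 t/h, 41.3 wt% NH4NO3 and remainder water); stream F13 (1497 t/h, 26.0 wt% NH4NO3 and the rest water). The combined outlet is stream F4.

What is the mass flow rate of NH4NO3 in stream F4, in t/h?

NH4NO3 out = NH4NO3 in = 519.7×0.413 + 1497×0.260 = 603.86 t/h.

603.9 t/h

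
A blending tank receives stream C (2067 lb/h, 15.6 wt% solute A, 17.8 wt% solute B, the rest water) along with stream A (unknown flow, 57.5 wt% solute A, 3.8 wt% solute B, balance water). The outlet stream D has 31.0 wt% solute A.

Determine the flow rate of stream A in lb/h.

1201 lb/h

Let A be the unknown flow. Total out = 2067 + A.
solute A balance: 322.45 + 0.575·A = 0.310·(2067 + A)
(0.575 − 0.310)·A = 0.310×2067 − 322.45 = 318.32
A = 318.32 / 0.265 = 1201.2 lb/h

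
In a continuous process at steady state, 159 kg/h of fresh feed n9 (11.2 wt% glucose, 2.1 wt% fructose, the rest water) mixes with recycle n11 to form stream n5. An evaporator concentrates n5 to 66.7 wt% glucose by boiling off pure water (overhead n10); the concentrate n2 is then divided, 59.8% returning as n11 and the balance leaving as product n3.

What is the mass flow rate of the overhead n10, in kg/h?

Overall glucose balance (none leaves overhead): glucose in fresh feed = glucose in product, i.e. 159×0.112 = (1−0.598)·n2·0.667.
n2 = 17.808/(0.667×0.402) = 66.415 kg/h.
Recycle n11 = 0.598×66.415 = 39.716 kg/h.
Combined feed n5 = 159 + 39.716 = 198.72 kg/h.
Overhead n10 = n5 − n2 = 198.72 − 66.415 = 132.3 kg/h.

132.3 kg/h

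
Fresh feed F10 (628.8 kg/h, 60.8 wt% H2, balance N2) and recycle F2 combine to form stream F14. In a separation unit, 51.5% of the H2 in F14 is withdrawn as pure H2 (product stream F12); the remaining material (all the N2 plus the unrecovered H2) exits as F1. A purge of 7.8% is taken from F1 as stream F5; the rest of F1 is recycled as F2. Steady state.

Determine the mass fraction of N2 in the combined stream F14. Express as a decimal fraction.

N2 enters only via F10 and leaves only via the purge: 628.8×0.392 = 0.078×(N2 in F1), and the separation unit passes all N2, so N2 in F14 = N2 in F1 = 3160.1 kg/h.
H2 in F14: m_A = 628.8×0.608 + (1−0.078)·(1−0.515)·m_A, so m_A = 382.31/0.5528 = 691.55 kg/h.
F14 = 691.55 + 3160.1 = 3851.7 kg/h.
N2 fraction in F14 = 3160.1/3851.7 = 0.820.

0.820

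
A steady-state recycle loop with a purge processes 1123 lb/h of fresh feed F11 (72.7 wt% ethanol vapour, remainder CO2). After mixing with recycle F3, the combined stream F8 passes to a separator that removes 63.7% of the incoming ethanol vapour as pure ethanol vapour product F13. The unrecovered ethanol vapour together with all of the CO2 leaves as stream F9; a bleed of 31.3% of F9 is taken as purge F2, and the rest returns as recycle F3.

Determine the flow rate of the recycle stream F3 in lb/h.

CO2 enters only via F11 and leaves only via the purge: 1123×0.273 = 0.313×(CO2 in F9), and the separator passes all CO2, so CO2 in F8 = CO2 in F9 = 979.49 lb/h.
ethanol vapour in F8: m_A = 1123×0.727 + (1−0.313)·(1−0.637)·m_A, so m_A = 816.42/0.7506 = 1087.7 lb/h.
F9 = (1−0.637)×1087.7 + 979.49 = 1374.3 lb/h.
Recycle F3 = (1−0.313)×1374.3 = 944.15 lb/h.

944.1 lb/h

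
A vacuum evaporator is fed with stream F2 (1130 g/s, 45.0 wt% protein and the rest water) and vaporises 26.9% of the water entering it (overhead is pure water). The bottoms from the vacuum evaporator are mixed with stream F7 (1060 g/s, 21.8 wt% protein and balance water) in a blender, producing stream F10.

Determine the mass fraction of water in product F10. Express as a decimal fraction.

Vapour removed = 0.269×0.550×1130 = 167.18 g/s; concentrate = 962.82 g/s.
water reaching the mixer = 454.32 (from concentrate) + 1060×0.782 = 1283.2 g/s.
Product flow = 962.82 + 1060 = 2022.8 g/s; water fraction = 0.6344.

0.6344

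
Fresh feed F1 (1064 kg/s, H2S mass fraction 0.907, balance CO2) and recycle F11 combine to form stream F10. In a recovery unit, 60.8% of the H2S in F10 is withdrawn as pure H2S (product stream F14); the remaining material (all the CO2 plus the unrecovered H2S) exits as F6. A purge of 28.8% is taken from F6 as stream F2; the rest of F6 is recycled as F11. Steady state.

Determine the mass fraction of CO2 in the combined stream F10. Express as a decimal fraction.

0.204

CO2 enters only via F1 and leaves only via the purge: 1064×0.093 = 0.288×(CO2 in F6), and the recovery unit passes all CO2, so CO2 in F10 = CO2 in F6 = 343.58 kg/s.
H2S in F10: m_A = 1064×0.907 + (1−0.288)·(1−0.608)·m_A, so m_A = 965.05/0.7209 = 1338.7 kg/s.
F10 = 1338.7 + 343.58 = 1682.3 kg/s.
CO2 fraction in F10 = 343.58/1682.3 = 0.204.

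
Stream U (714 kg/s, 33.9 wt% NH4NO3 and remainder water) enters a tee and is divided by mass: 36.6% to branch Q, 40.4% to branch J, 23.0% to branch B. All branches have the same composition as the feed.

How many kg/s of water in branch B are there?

108.5 kg/s

Branch B total = 0.230×714 = 164.22 kg/s.
water in B = 0.661×164.22 = 108.55 kg/s.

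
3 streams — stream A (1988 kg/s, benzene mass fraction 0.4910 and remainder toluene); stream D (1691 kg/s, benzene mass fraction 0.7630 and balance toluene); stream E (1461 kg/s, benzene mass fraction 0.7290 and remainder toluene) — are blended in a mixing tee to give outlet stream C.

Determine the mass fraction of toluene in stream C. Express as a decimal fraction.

0.3519

Total flow out = 1988 + 1691 + 1461 = 5140 kg/s.
toluene in = 1988×0.509 + 1691×0.237 + 1461×0.271 = 1808.6 kg/s.
toluene mass fraction in C = 1808.6/5140 = 0.3519.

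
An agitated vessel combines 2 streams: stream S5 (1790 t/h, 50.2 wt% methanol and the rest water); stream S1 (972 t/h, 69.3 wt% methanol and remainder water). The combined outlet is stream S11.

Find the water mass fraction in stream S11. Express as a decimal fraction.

Total flow out = 1790 + 972 = 2762 t/h.
water in = 1790×0.498 + 972×0.307 = 1189.8 t/h.
water mass fraction in S11 = 1189.8/2762 = 0.4308.

0.4308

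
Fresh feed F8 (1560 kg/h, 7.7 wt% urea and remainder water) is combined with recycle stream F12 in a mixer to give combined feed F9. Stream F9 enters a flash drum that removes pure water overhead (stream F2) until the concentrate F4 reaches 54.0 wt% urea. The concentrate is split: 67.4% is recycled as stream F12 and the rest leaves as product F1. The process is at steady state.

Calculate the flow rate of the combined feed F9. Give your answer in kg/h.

Overall urea balance (none leaves overhead): urea in fresh feed = urea in product, i.e. 1560×0.077 = (1−0.674)·F4·0.540.
F4 = 120.12/(0.540×0.326) = 682.34 kg/h.
Recycle F12 = 0.674×682.34 = 459.9 kg/h.
Combined feed F9 = 1560 + 459.9 = 2019.9 kg/h.

2020 kg/h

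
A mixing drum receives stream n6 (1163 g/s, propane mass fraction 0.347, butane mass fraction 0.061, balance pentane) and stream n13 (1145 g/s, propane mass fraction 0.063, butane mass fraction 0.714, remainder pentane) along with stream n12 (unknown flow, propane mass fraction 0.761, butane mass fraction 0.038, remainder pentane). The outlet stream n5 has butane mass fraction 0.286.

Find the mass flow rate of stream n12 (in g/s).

Let n12 be the unknown flow. Total out = 2308 + n12.
butane balance: 888.47 + 0.038·n12 = 0.286·(2308 + n12)
(0.038 − 0.286)·n12 = 0.286×2308 − 888.47 = -228.38
n12 = -228.38 / -0.248 = 920.91 g/s

920.9 g/s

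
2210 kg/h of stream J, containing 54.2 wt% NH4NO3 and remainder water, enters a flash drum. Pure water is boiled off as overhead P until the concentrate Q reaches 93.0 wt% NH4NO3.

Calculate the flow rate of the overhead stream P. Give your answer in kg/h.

NH4NO3 is conserved: 2210×0.542 = 1197.8 kg/h all reports to the concentrate.
Concentrate = 1197.8/(target fraction) = 1288 kg/h.
Overhead = 2210 − 1288 = 922.02 kg/h.

922 kg/h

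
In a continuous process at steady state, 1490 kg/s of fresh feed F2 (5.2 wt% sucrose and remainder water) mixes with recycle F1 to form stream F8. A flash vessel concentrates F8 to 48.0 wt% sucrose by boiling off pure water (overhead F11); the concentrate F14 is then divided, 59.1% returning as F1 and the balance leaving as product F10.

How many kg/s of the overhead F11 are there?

1329 kg/s

Overall sucrose balance (none leaves overhead): sucrose in fresh feed = sucrose in product, i.e. 1490×0.052 = (1−0.591)·F14·0.480.
F14 = 77.48/(0.480×0.409) = 394.66 kg/s.
Recycle F1 = 0.591×394.66 = 233.25 kg/s.
Combined feed F8 = 1490 + 233.25 = 1723.2 kg/s.
Overhead F11 = F8 − F14 = 1723.2 − 394.66 = 1328.6 kg/s.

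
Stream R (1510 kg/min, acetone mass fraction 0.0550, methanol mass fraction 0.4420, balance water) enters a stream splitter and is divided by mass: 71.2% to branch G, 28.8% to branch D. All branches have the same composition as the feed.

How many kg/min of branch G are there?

Branch G flow = 0.712×1510 = 1075.1 kg/min.

1075 kg/min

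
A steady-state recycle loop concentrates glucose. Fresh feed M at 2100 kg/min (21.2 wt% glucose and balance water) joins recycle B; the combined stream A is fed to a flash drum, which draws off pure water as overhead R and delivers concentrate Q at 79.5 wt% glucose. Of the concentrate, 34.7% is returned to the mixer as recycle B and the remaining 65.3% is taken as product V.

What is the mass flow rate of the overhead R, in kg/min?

Overall glucose balance (none leaves overhead): glucose in fresh feed = glucose in product, i.e. 2100×0.212 = (1−0.347)·Q·0.795.
Q = 445.2/(0.795×0.653) = 857.58 kg/min.
Recycle B = 0.347×857.58 = 297.58 kg/min.
Combined feed A = 2100 + 297.58 = 2397.6 kg/min.
Overhead R = A − Q = 2397.6 − 857.58 = 1540 kg/min.

1540 kg/min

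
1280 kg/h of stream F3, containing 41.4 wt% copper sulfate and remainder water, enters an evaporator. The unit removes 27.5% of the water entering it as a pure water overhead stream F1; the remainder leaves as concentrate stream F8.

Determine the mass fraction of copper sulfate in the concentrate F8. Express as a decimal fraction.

0.494

copper sulfate is not removed: 1280×0.414 = 529.92 kg/h of copper sulfate enters F8.
water entering = 1280×0.586 = 750.08 kg/h; overhead removed = 0.275×750.08 = 206.27 kg/h.
Concentrate = 1280 − 206.27 = 1073.7 kg/h.
Mass fraction = 529.92/1073.7 = 0.494.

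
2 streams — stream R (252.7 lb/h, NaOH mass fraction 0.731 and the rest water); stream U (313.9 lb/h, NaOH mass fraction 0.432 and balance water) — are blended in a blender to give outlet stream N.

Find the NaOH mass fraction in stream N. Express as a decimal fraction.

0.565

Total flow out = 252.7 + 313.9 = 566.6 lb/h.
NaOH in = 252.7×0.731 + 313.9×0.432 = 320.33 lb/h.
NaOH mass fraction in N = 320.33/566.6 = 0.565.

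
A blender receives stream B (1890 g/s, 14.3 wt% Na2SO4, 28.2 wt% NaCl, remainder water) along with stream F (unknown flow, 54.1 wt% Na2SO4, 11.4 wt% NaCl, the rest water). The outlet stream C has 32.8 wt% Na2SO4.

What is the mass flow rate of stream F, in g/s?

Let F be the unknown flow. Total out = 1890 + F.
Na2SO4 balance: 270.27 + 0.541·F = 0.328·(1890 + F)
(0.541 − 0.328)·F = 0.328×1890 − 270.27 = 349.65
F = 349.65 / 0.213 = 1641.5 g/s

1642 g/s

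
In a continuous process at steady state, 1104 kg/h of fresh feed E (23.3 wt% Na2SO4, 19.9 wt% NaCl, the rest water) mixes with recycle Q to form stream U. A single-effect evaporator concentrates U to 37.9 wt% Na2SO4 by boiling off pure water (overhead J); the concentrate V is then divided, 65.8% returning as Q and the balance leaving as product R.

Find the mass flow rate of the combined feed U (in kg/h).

Overall Na2SO4 balance (none leaves overhead): Na2SO4 in fresh feed = Na2SO4 in product, i.e. 1104×0.233 = (1−0.658)·V·0.379.
V = 257.23/(0.379×0.342) = 1984.5 kg/h.
Recycle Q = 0.658×1984.5 = 1305.8 kg/h.
Combined feed U = 1104 + 1305.8 = 2409.8 kg/h.

2410 kg/h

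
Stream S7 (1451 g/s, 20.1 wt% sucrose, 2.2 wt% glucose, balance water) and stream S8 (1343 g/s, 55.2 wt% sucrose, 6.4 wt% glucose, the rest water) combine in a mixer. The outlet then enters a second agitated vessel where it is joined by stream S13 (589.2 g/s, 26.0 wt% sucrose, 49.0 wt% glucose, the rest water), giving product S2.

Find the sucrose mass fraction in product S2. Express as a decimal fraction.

Overall, product flow = 3383.2 g/s.
sucrose in = 1451×0.201 + 1343×0.552 + 589.2×0.260 = 1186.2 g/s.
sucrose fraction in S2 = 0.3506.

0.3506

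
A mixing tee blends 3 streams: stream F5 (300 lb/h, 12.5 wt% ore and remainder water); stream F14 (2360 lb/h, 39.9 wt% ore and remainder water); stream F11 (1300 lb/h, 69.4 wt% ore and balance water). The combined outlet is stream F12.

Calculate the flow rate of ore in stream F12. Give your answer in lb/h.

1881 lb/h

ore out = ore in = 300×0.125 + 2360×0.399 + 1300×0.694 = 1881.3 lb/h.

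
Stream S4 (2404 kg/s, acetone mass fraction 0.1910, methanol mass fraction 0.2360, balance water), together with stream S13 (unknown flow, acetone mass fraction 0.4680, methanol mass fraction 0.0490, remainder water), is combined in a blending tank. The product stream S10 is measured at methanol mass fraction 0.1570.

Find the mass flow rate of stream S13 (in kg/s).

Let S13 be the unknown flow. Total out = 2404 + S13.
methanol balance: 567.34 + 0.049·S13 = 0.157·(2404 + S13)
(0.049 − 0.157)·S13 = 0.157×2404 − 567.34 = -189.92
S13 = -189.92 / -0.108 = 1758.5 kg/s

1758 kg/s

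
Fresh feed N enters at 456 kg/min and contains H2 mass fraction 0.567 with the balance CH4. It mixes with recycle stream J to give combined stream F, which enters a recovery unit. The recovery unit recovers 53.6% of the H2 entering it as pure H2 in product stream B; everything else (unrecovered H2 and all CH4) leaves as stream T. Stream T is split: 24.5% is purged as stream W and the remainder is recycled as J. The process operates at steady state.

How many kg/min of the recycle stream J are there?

CH4 enters only via N and leaves only via the purge: 456×0.433 = 0.245×(CH4 in T), and the recovery unit passes all CH4, so CH4 in F = CH4 in T = 805.91 kg/min.
H2 in F: m_A = 456×0.567 + (1−0.245)·(1−0.536)·m_A, so m_A = 258.55/0.6497 = 397.97 kg/min.
T = (1−0.536)×397.97 + 805.91 = 990.57 kg/min.
Recycle J = (1−0.245)×990.57 = 747.88 kg/min.

747.9 kg/min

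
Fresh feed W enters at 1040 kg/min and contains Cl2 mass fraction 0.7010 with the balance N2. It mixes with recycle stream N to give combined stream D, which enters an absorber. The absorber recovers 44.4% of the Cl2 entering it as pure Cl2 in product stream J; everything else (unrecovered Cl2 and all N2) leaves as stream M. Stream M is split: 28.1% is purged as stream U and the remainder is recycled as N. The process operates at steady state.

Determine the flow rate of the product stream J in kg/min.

Cl2 in D: m_A = 1040×0.701 + (1−0.281)·(1−0.444)·m_A, so m_A = 729.04/0.6002 = 1214.6 kg/min.
Product J = 0.444×1214.6 = 539.28 kg/min.

539.3 kg/min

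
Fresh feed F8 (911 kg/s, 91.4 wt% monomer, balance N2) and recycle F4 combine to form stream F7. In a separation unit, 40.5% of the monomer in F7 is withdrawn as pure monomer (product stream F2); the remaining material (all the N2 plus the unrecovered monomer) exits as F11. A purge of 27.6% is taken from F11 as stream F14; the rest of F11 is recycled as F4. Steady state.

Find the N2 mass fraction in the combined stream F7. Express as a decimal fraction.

N2 enters only via F8 and leaves only via the purge: 911×0.086 = 0.276×(N2 in F11), and the separation unit passes all N2, so N2 in F7 = N2 in F11 = 283.86 kg/s.
monomer in F7: m_A = 911×0.914 + (1−0.276)·(1−0.405)·m_A, so m_A = 832.65/0.5692 = 1462.8 kg/s.
F7 = 1462.8 + 283.86 = 1746.7 kg/s.
N2 fraction in F7 = 283.86/1746.7 = 0.163.

0.163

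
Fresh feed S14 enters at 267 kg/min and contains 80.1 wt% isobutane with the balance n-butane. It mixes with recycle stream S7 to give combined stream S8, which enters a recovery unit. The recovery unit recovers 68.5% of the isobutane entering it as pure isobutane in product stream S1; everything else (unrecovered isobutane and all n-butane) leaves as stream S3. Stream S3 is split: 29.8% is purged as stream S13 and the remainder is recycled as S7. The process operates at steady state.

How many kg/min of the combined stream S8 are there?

n-butane enters only via S14 and leaves only via the purge: 267×0.199 = 0.298×(n-butane in S3), and the recovery unit passes all n-butane, so n-butane in S8 = n-butane in S3 = 178.3 kg/min.
isobutane in S8: m_A = 267×0.801 + (1−0.298)·(1−0.685)·m_A, so m_A = 213.87/0.7789 = 274.59 kg/min.
S8 = 274.59 + 178.3 = 452.88 kg/min.

452.9 kg/min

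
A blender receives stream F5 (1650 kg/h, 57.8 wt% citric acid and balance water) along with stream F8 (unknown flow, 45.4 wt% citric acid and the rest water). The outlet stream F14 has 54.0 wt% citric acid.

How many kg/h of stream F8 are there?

Let F8 be the unknown flow. Total out = 1650 + F8.
citric acid balance: 953.7 + 0.454·F8 = 0.540·(1650 + F8)
(0.454 − 0.540)·F8 = 0.540×1650 − 953.7 = -62.7
F8 = -62.7 / -0.086 = 729.07 kg/h

729.1 kg/h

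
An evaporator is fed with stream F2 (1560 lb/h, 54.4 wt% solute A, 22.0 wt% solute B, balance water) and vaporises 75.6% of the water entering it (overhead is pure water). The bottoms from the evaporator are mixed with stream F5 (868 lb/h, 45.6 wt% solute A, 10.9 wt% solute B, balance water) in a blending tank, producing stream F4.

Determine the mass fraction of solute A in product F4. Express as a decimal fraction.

0.5789

Vapour removed = 0.756×0.236×1560 = 278.33 lb/h; concentrate = 1281.7 lb/h.
solute A reaching the mixer = 848.64 (from concentrate) + 868×0.456 = 1244.4 lb/h.
Product flow = 1281.7 + 868 = 2149.7 lb/h; solute A fraction = 0.5789.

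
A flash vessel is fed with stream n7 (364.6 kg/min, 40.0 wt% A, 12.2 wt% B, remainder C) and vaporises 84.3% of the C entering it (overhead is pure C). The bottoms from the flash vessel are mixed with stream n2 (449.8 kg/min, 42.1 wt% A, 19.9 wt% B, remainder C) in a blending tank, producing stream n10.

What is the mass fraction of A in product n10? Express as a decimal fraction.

0.502

Vapour removed = 0.843×0.478×364.6 = 146.92 kg/min; concentrate = 217.68 kg/min.
A reaching the mixer = 145.84 (from concentrate) + 449.8×0.421 = 335.21 kg/min.
Product flow = 217.68 + 449.8 = 667.48 kg/min; A fraction = 0.502.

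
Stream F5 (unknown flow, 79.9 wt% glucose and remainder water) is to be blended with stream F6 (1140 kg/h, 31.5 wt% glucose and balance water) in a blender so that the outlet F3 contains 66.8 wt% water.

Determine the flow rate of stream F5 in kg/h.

Let F5 be the unknown flow. Total out = 1140 + F5.
water balance: 780.9 + 0.201·F5 = 0.668·(1140 + F5)
(0.201 − 0.668)·F5 = 0.668×1140 − 780.9 = -19.38
F5 = -19.38 / -0.467 = 41.499 kg/h

41.5 kg/h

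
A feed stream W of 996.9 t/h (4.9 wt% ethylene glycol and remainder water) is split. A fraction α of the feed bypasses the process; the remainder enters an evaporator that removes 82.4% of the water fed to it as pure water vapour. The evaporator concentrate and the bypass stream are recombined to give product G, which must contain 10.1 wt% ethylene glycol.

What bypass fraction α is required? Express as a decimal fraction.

0.343

All 996.9×0.049 = 48.848 t/h of ethylene glycol reaches G, so G = 48.848/0.101 = 483.64 t/h and vapour = 513.26 t/h.
The evaporator receives (1−α)·996.9 of feed at 0.951 water and removes 0.824 of that water:
0.824×0.951×(1−α)×996.9 = 513.26
(1−α) = 513.26/781.19 = 0.6570;  α = 0.3430.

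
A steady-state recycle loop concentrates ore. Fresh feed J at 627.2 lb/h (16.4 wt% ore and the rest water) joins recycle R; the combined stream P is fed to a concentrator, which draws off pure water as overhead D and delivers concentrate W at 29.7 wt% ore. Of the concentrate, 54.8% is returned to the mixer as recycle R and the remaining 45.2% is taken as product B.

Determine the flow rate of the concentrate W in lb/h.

766.2 lb/h

Overall ore balance (none leaves overhead): ore in fresh feed = ore in product, i.e. 627.2×0.164 = (1−0.548)·W·0.297.
W = 102.86/(0.297×0.452) = 766.22 lb/h.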